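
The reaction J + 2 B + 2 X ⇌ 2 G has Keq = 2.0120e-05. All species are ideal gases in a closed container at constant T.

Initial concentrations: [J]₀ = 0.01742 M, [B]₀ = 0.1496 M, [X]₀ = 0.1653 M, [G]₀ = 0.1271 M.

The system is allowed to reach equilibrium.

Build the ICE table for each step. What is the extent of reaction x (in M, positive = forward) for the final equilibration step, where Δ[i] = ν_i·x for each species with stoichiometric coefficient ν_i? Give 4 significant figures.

x = -0.0635 M

Q₀ = 1516 vs Keq = 2.0120e-05 ⇒ Q>K, reverse
Step 1:
                    J           B           X           G
  init        0.01742      0.1496      0.1653      0.1271
  Δ            0.0635       0.127       0.127      -0.127
  eq          0.08092      0.2766      0.2923  1.0316e-04
  solve Keq expr → x = -0.0635; check Q = 2.0120e-05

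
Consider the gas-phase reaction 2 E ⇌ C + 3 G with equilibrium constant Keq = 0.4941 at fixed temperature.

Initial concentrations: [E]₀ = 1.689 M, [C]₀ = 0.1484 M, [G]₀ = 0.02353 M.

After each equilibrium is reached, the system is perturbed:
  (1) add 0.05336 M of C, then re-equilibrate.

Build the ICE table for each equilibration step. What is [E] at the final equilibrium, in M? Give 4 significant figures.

[E]_eq = 1.037 M

Q₀ = 6.7770e-07 vs Keq = 0.4941 ⇒ Q<K, forward
Step 1:
                  E         C         G
  init        1.689    0.1484   0.02353
  Δ         -0.6666    0.3333    0.9999
  eq          1.022    0.4817     1.023
  solve Keq expr → x = 0.3333; check Q = 0.4941
Then add 0.05336 M of C.
Step 2:
                  E         C         G
  init        1.022    0.5351     1.023
  Δ         0.01434 -0.007169  -0.02151
  eq          1.037    0.5279     1.002
  solve Keq expr → x = -0.007169; check Q = 0.4941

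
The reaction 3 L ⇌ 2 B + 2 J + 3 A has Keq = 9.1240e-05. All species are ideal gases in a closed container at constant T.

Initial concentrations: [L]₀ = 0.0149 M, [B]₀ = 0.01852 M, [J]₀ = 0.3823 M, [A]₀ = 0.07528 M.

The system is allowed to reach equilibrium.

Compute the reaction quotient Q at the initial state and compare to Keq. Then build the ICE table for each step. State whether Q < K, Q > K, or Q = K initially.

Q₀ = 0.006465; Q > K (proceeds reverse)

Q₀ = 0.006465 vs Keq = 9.1240e-05 ⇒ Q>K, reverse
Step 1:
                    L           B           J           A
  Initial      0.0149     0.01852      0.3823     0.07528
  Change      0.01467   -0.009781   -0.009781    -0.01467
  Equil       0.02957    0.008739      0.3725     0.06061
  solve Keq expr → x = -0.004891; check Q = 9.1240e-05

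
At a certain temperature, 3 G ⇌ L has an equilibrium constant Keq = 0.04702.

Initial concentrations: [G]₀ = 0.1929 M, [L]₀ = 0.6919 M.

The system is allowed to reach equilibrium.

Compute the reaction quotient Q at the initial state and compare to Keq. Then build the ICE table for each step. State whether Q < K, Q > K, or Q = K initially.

Q₀ = 96.39 vs Keq = 0.04702 ⇒ Q>K, reverse
Step 1:
                   G          L
  Initial     0.1929     0.6919
  Change        1.45    -0.4834
  Equil        1.643     0.2085
  solve Keq expr → x = -0.4834; check Q = 0.04702

Q₀ = 96.39; Q > K (proceeds reverse)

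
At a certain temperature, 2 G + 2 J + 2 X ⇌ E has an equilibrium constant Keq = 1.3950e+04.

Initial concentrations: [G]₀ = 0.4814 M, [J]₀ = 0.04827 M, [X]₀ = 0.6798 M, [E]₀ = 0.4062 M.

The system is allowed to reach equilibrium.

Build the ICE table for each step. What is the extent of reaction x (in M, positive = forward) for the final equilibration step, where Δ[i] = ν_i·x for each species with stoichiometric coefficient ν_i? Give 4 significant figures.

Q₀ = 1628 vs Keq = 1.3950e+04 ⇒ Q<K, forward
Step 1:
                  G         J         X         E
  Initial    0.4814   0.04827    0.6798    0.4062
  Change   -0.02957  -0.02957  -0.02957   0.01479
  Equil      0.4518    0.0187    0.6502     0.421
  solve Keq expr → x = 0.01479; check Q = 1.3950e+04

x = 0.01479 M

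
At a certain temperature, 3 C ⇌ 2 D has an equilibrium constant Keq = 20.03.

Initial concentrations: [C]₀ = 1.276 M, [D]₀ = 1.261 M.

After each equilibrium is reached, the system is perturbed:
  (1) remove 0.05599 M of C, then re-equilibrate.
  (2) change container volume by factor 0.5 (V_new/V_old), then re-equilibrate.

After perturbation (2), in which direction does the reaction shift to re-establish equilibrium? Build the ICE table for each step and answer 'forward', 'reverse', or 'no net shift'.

Direction: forward

Q₀ = 0.7654 vs Keq = 20.03 ⇒ Q<K, forward
Step 1:
                    C           D
  I             1.276       1.261
  C           -0.7403      0.4936
  E            0.5357       1.755
  solve Keq expr → x = 0.2468; check Q = 20.03
Then remove 0.05599 M of C.
Step 2:
                    C           D
  I            0.4797       1.755
  C           0.04928    -0.03285
  E            0.5289       1.722
  solve Keq expr → x = -0.01643; check Q = 20.03
Then change container volume by factor 0.5 (V_new/V_old).
Step 3:
                    C           D
  I             1.058       3.443
  C            -0.197      0.1313
  E            0.8609       3.575
  solve Keq expr → x = 0.06567; check Q = 20.03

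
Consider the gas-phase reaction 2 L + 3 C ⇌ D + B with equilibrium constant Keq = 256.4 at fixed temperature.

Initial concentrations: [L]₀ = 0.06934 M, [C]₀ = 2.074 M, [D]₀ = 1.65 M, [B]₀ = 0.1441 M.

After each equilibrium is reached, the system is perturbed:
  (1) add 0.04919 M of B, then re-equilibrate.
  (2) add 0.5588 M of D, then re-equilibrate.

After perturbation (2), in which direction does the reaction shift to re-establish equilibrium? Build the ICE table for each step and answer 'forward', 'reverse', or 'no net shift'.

Direction: reverse

Q₀ = 5.543 vs Keq = 256.4 ⇒ Q<K, forward
Step 1:
                    L           C           D           B
  init        0.06934       2.074        1.65      0.1441
  Δ          -0.05734    -0.08601     0.02867     0.02867
  eq            0.012       1.988       1.679      0.1728
  solve Keq expr → x = 0.02867; check Q = 256.4
Then add 0.04919 M of B.
Step 2:
                    L           C           D           B
  init          0.012       1.988       1.679       0.222
  Δ          0.001551    0.002326 -7.7528e-04 -7.7528e-04
  eq          0.01355        1.99       1.678      0.2212
  solve Keq expr → x = -7.7528e-04; check Q = 256.4
Then add 0.5588 M of D.
Step 3:
                    L           C           D           B
  init        0.01355        1.99       2.237      0.2212
  Δ           0.00202    0.003029    -0.00101    -0.00101
  eq          0.01557       1.993       2.236      0.2202
  solve Keq expr → x = -0.00101; check Q = 256.4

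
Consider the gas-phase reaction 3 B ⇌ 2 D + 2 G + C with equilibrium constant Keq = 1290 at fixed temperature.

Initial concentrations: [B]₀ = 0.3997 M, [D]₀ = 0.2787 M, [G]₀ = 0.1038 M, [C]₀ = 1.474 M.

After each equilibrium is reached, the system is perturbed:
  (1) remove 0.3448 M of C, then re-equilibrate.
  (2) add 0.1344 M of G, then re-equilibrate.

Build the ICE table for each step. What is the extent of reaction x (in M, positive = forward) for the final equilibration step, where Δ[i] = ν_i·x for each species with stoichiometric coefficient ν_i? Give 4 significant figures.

x = -0.002402 M

Q₀ = 0.01932 vs Keq = 1290 ⇒ Q<K, forward
Step 1:
                   B          D          G          C
  init        0.3997     0.2787     0.1038      1.474
  Δ          -0.3653     0.2435     0.2435     0.1218
  eq          0.0344     0.5222     0.3473      1.596
  solve Keq expr → x = 0.1218; check Q = 1290
Then remove 0.3448 M of C.
Step 2:
                   B          D          G          C
  init        0.0344     0.5222     0.3473      1.251
  Δ        -0.002505    0.00167    0.00167 8.3486e-04
  eq         0.03189     0.5239      0.349      1.252
  solve Keq expr → x = 8.3486e-04; check Q = 1290
Then add 0.1344 M of G.
Step 3:
                   B          D          G          C
  init       0.03189     0.5239     0.4834      1.252
  Δ         0.007207  -0.004805  -0.004805  -0.002402
  eq          0.0391     0.5191     0.4786      1.249
  solve Keq expr → x = -0.002402; check Q = 1290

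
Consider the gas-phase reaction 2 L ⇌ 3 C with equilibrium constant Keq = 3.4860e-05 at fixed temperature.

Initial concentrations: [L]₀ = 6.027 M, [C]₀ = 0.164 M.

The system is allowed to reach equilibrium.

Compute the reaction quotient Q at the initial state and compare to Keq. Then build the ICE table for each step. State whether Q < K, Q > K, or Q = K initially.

Q₀ = 1.2143e-04; Q > K (proceeds reverse)

Q₀ = 1.2143e-04 vs Keq = 3.4860e-05 ⇒ Q>K, reverse
Step 1:
                   L          C
  Initial      6.027      0.164
  Change     0.03691   -0.05537
  Equil        6.064     0.1086
  solve Keq expr → x = -0.01846; check Q = 3.4860e-05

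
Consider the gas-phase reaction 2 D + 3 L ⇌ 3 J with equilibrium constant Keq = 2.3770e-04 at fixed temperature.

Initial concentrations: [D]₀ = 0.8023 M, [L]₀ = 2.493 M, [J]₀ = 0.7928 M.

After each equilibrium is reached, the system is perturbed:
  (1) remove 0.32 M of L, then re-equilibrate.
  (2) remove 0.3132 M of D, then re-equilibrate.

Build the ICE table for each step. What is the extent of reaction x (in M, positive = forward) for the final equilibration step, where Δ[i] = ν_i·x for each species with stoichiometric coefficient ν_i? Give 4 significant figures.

x = -0.01037 M

Q₀ = 0.04996 vs Keq = 2.3770e-04 ⇒ Q>K, reverse
Step 1:
                  D         L         J
  I          0.8023     2.493    0.7928
  C          0.3862    0.5793   -0.5793
  E           1.188     3.072    0.2135
  solve Keq expr → x = -0.1931; check Q = 2.3770e-04
Then remove 0.32 M of L.
Step 2:
                  D         L         J
  I           1.188     2.752    0.2135
  C         0.01299   0.01949  -0.01949
  E           1.201     2.772     0.194
  solve Keq expr → x = -0.006495; check Q = 2.3770e-04
Then remove 0.3132 M of D.
Step 3:
                  D         L         J
  I          0.8883     2.772     0.194
  C         0.02075   0.03112  -0.03112
  E           0.909     2.803    0.1629
  solve Keq expr → x = -0.01037; check Q = 2.3770e-04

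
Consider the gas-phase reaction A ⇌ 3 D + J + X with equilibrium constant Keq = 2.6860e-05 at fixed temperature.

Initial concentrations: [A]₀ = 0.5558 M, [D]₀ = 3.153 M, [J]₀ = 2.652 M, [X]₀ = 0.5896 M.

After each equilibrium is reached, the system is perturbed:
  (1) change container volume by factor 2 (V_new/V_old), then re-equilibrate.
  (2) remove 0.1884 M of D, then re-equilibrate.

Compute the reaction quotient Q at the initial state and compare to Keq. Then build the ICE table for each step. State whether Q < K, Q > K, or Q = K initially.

Q₀ = 88.18; Q > K (proceeds reverse)

Q₀ = 88.18 vs Keq = 2.6860e-05 ⇒ Q>K, reverse
Step 1:
                   A          D          J          X
  init        0.5558      3.153      2.652     0.5896
  Δ           0.5896     -1.769    -0.5896    -0.5896
  eq           1.145      1.384      2.062 5.6244e-06
  solve Keq expr → x = -0.5896; check Q = 2.6860e-05
Then change container volume by factor 2 (V_new/V_old).
Step 2:
                   A          D          J          X
  init        0.5727     0.6921      1.031 2.8122e-06
  Δ       -4.2153e-05 1.2646e-04 4.2153e-05 4.2153e-05
  eq          0.5727     0.6922      1.031 4.4965e-05
  solve Keq expr → x = 4.2153e-05; check Q = 2.6860e-05
Then remove 0.1884 M of D.
Step 3:
                   A          D          J          X
  init        0.5727     0.5038      1.031 4.4965e-05
  Δ       -7.1483e-05 2.1445e-04 7.1483e-05 7.1483e-05
  eq          0.5726      0.504      1.031 1.1645e-04
  solve Keq expr → x = 7.1483e-05; check Q = 2.6860e-05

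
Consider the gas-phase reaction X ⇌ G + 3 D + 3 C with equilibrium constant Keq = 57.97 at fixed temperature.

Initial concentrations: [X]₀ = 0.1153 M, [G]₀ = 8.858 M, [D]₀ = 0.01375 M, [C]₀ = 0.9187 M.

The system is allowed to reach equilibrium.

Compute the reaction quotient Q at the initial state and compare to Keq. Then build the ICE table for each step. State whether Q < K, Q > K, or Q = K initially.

Q₀ = 1.5486e-04; Q < K (proceeds forward)

Q₀ = 1.5486e-04 vs Keq = 57.97 ⇒ Q<K, forward
Step 1:
                   X          G          D          C
  init        0.1153      8.858    0.01375     0.9187
  Δ           -0.105      0.105      0.315      0.315
  eq         0.01031      8.963     0.3287      1.234
  solve Keq expr → x = 0.105; check Q = 57.97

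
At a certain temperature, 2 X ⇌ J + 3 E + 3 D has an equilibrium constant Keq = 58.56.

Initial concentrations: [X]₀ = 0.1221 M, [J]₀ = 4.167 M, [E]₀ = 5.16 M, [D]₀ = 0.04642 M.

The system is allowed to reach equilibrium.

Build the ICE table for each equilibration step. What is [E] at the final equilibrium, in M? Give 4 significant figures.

[E]_eq = 5.207 M

Q₀ = 3.841 vs Keq = 58.56 ⇒ Q<K, forward
Step 1:
                  X         J         E         D
  Initial    0.1221     4.167      5.16   0.04642
  Change   -0.03136   0.01568   0.04704   0.04704
  Equil     0.09074     4.183     5.207   0.09346
  solve Keq expr → x = 0.01568; check Q = 58.56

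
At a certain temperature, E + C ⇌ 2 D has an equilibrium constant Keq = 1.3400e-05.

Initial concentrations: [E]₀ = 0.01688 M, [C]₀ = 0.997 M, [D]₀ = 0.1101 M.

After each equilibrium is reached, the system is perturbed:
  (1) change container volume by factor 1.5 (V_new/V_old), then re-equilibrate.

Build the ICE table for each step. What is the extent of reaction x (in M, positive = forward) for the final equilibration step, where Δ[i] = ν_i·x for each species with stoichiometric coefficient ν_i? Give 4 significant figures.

Q₀ = 0.7203 vs Keq = 1.3400e-05 ⇒ Q>K, reverse
Step 1:
                   E          C          D
  Initial    0.01688      0.997     0.1101
  Change     0.05455    0.05455    -0.1091
  Equil      0.07143      1.052   0.001003
  solve Keq expr → x = -0.05455; check Q = 1.3400e-05
Then change container volume by factor 1.5 (V_new/V_old).
Step 2:
                   E          C          D
  Initial    0.04762      0.701 6.6882e-04
  Change           0          0          0
  Equil      0.04762      0.701 6.6882e-04
  solve Keq expr → x = 0; check Q = 1.3400e-05

x = 0 M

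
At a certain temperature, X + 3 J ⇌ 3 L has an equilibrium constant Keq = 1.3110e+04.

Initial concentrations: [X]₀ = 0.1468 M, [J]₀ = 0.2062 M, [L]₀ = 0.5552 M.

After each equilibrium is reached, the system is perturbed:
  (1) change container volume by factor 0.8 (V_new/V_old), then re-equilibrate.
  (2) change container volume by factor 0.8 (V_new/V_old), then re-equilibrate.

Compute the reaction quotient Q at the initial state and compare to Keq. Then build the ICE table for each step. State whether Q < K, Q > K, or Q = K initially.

Q₀ = 133 vs Keq = 1.3110e+04 ⇒ Q<K, forward
Step 1:
                   X          J          L
  init        0.1468     0.2062     0.5552
  Δ         -0.04744    -0.1423     0.1423
  eq         0.09936    0.06387     0.6975
  solve Keq expr → x = 0.04744; check Q = 1.3110e+04
Then change container volume by factor 0.8 (V_new/V_old).
Step 2:
                   X          J          L
  init        0.1242    0.07984     0.8719
  Δ        -0.001656  -0.004967   0.004967
  eq          0.1225    0.07487     0.8769
  solve Keq expr → x = 0.001656; check Q = 1.3110e+04
Then change container volume by factor 0.8 (V_new/V_old).
Step 3:
                   X          J          L
  init        0.1532    0.09359      1.096
  Δ        -0.001956  -0.005868   0.005868
  eq          0.1512    0.08772      1.102
  solve Keq expr → x = 0.001956; check Q = 1.3110e+04

Q₀ = 133; Q < K (proceeds forward)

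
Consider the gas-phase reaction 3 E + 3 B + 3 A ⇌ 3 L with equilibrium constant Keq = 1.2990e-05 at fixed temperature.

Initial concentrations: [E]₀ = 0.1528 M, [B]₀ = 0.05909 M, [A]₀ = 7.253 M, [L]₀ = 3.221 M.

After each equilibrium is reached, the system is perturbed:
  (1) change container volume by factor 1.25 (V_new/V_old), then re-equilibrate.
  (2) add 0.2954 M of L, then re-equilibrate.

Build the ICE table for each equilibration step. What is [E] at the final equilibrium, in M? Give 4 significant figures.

[E]_eq = 2.162 M

Q₀ = 1.1899e+05 vs Keq = 1.2990e-05 ⇒ Q>K, reverse
Step 1:
                   E          B          A          L
  I           0.1528    0.05909      7.253      3.221
  C            2.125      2.125      2.125     -2.125
  E            2.277      2.184      9.378      1.096
  solve Keq expr → x = -0.7082; check Q = 1.2990e-05
Then change container volume by factor 1.25 (V_new/V_old).
Step 2:
                   E          B          A          L
  I            1.822      1.747      7.502     0.8771
  C           0.1802     0.1802     0.1802    -0.1802
  E            2.002      1.927      7.682     0.6968
  solve Keq expr → x = -0.06008; check Q = 1.2990e-05
Then add 0.2954 M of L.
Step 3:
                   E          B          A          L
  I            2.002      1.927      7.682     0.9922
  C           0.1601     0.1601     0.1601    -0.1601
  E            2.162      2.087      7.842     0.8321
  solve Keq expr → x = -0.05338; check Q = 1.2990e-05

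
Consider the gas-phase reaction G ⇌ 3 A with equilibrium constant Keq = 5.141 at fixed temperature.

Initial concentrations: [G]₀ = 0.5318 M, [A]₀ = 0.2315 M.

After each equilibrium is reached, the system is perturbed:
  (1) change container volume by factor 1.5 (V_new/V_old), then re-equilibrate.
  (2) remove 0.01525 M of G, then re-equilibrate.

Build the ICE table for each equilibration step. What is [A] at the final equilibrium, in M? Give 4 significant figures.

Q₀ = 0.02333 vs Keq = 5.141 ⇒ Q<K, forward
Step 1:
                    G           A
  I            0.5318      0.2315
  C           -0.2841      0.8524
  E            0.2477       1.084
  solve Keq expr → x = 0.2841; check Q = 5.141
Then change container volume by factor 1.5 (V_new/V_old).
Step 2:
                    G           A
  I            0.1651      0.7226
  C          -0.04388      0.1316
  E            0.1212      0.8542
  solve Keq expr → x = 0.04388; check Q = 5.141
Then remove 0.01525 M of G.
Step 3:
                    G           A
  I             0.106      0.8542
  C          0.006786    -0.02036
  E            0.1128      0.8339
  solve Keq expr → x = -0.006786; check Q = 5.141

[A]_eq = 0.8339 M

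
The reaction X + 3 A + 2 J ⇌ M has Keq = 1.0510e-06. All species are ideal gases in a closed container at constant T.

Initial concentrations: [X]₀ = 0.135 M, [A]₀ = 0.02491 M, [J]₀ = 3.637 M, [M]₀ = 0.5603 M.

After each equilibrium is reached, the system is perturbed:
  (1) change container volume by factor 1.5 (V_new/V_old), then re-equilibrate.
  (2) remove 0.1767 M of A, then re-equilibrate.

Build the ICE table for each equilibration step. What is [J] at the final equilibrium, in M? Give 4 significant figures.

[J]_eq = 3.172 M

Q₀ = 2.0299e+04 vs Keq = 1.0510e-06 ⇒ Q>K, reverse
Step 1:
                   X          A          J          M
  I            0.135    0.02491      3.637     0.5603
  C           0.5602      1.681       1.12    -0.5602
  E           0.6952      1.706      4.757 8.2049e-05
  solve Keq expr → x = -0.5602; check Q = 1.0510e-06
Then change container volume by factor 1.5 (V_new/V_old).
Step 2:
                   X          A          J          M
  I           0.4635      1.137      3.172 5.4699e-05
  C       4.7492e-05 1.4248e-04 9.4985e-05 -4.7492e-05
  E           0.4635      1.137      3.172 7.2071e-06
  solve Keq expr → x = -4.7492e-05; check Q = 1.0510e-06
Then remove 0.1767 M of A.
Step 3:
                   X          A          J          M
  I           0.4635     0.9605      3.172 7.2071e-06
  C       2.8644e-06 8.5933e-06 5.7289e-06 -2.8644e-06
  E           0.4635     0.9605      3.172 4.3426e-06
  solve Keq expr → x = -2.8644e-06; check Q = 1.0510e-06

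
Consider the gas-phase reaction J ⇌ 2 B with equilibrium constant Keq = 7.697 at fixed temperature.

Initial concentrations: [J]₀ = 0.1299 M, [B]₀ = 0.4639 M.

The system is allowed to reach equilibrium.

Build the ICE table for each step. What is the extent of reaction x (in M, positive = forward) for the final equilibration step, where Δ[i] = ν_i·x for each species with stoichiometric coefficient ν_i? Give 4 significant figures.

x = 0.07949 M

Q₀ = 1.657 vs Keq = 7.697 ⇒ Q<K, forward
Step 1:
                  J         B
  init       0.1299    0.4639
  Δ        -0.07949     0.159
  eq        0.05041    0.6229
  solve Keq expr → x = 0.07949; check Q = 7.697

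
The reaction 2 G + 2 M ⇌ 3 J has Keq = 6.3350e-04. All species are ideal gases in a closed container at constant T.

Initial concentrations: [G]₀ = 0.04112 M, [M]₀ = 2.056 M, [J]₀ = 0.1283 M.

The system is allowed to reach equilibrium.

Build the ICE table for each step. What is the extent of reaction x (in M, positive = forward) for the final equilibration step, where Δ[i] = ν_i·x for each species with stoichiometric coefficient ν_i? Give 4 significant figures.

x = -0.03221 M

Q₀ = 0.2955 vs Keq = 6.3350e-04 ⇒ Q>K, reverse
Step 1:
                    G           M           J
  I           0.04112       2.056      0.1283
  C           0.06443     0.06443    -0.09664
  E            0.1055        2.12     0.03166
  solve Keq expr → x = -0.03221; check Q = 6.3350e-04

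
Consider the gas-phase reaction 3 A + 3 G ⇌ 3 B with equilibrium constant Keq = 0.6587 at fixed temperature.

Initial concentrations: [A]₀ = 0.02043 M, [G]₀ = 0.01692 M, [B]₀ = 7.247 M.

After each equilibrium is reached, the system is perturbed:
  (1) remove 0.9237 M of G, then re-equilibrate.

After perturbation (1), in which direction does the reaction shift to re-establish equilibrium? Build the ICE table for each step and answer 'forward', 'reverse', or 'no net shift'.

Direction: reverse

Q₀ = 9.2144e+12 vs Keq = 0.6587 ⇒ Q>K, reverse
Step 1:
                  A         G         B
  Initial   0.02043   0.01692     7.247
  Change      2.353     2.353    -2.353
  Equil       2.373      2.37     4.894
  solve Keq expr → x = -0.7843; check Q = 0.6587
Then remove 0.9237 M of G.
Step 2:
                  A         G         B
  Initial     2.373     1.446     4.894
  Change     0.4077    0.4077   -0.4077
  Equil       2.781     1.854     4.486
  solve Keq expr → x = -0.1359; check Q = 0.6587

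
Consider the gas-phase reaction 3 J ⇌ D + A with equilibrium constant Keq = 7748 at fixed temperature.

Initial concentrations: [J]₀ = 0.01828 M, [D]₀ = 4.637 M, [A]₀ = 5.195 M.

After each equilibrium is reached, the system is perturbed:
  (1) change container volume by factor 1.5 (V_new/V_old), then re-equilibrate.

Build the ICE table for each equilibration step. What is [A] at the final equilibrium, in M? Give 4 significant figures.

Q₀ = 3.9436e+06 vs Keq = 7748 ⇒ Q>K, reverse
Step 1:
                    J           D           A
  init        0.01828       4.637       5.195
  Δ            0.1268    -0.04228    -0.04228
  eq           0.1451       4.595       5.153
  solve Keq expr → x = -0.04228; check Q = 7748
Then change container volume by factor 1.5 (V_new/V_old).
Step 2:
                    J           D           A
  init        0.09674       3.063       3.435
  Δ           0.01389   -0.004631   -0.004631
  eq           0.1106       3.059       3.431
  solve Keq expr → x = -0.004631; check Q = 7748

[A]_eq = 3.431 M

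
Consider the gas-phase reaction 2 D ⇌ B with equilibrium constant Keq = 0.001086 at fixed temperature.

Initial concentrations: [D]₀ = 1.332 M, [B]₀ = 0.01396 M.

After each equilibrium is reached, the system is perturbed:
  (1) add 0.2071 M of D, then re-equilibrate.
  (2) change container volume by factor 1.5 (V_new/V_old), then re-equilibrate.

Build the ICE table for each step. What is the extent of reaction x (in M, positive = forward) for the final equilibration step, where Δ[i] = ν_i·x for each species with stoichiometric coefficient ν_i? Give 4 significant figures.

Q₀ = 0.007868 vs Keq = 0.001086 ⇒ Q>K, reverse
Step 1:
                  D         B
  Initial     1.332   0.01396
  Change    0.02393  -0.01196
  Equil       1.356  0.001997
  solve Keq expr → x = -0.01196; check Q = 0.001086
Then add 0.2071 M of D.
Step 2:
                  D         B
  Initial     1.563  0.001997
  Change  -0.001304 6.5208e-04
  Equil       1.562  0.002649
  solve Keq expr → x = 6.5208e-04; check Q = 0.001086
Then change container volume by factor 1.5 (V_new/V_old).
Step 3:
                  D         B
  Initial     1.041  0.001766
  Change   0.001172 -5.8595e-04
  Equil       1.042   0.00118
  solve Keq expr → x = -5.8595e-04; check Q = 0.001086

x = -5.8595e-04 M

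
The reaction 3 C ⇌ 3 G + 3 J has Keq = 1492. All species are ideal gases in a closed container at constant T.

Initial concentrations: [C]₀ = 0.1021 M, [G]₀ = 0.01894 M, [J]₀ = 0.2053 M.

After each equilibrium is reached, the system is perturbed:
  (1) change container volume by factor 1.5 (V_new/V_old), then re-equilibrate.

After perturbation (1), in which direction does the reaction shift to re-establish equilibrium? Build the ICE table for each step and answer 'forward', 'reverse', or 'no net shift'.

Q₀ = 5.5237e-05 vs Keq = 1492 ⇒ Q<K, forward
Step 1:
                    C           G           J
  Initial      0.1021     0.01894      0.2053
  Change     -0.09896     0.09896     0.09896
  Equil      0.003139      0.1179      0.3043
  solve Keq expr → x = 0.03299; check Q = 1492
Then change container volume by factor 1.5 (V_new/V_old).
Step 2:
                    C           G           J
  Initial    0.002093      0.0786      0.2028
  Change  -6.8082e-04  6.8082e-04  6.8082e-04
  Equil      0.001412     0.07928      0.2035
  solve Keq expr → x = 2.2694e-04; check Q = 1492

Direction: forward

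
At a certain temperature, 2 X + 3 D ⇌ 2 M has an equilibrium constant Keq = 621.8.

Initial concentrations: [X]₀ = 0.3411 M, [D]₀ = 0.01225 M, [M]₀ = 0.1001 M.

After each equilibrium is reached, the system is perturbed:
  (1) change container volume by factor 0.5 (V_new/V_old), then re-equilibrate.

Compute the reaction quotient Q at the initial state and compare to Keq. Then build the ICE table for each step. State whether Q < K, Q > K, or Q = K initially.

Q₀ = 4.6849e+04; Q > K (proceeds reverse)

Q₀ = 4.6849e+04 vs Keq = 621.8 ⇒ Q>K, reverse
Step 1:
                   X          D          M
  init        0.3411    0.01225     0.1001
  Δ          0.02035    0.03053   -0.02035
  eq          0.3615    0.04278    0.07975
  solve Keq expr → x = -0.01018; check Q = 621.8
Then change container volume by factor 0.5 (V_new/V_old).
Step 2:
                   X          D          M
  init        0.7229    0.08556     0.1595
  Δ         -0.02488   -0.03732    0.02488
  eq           0.698    0.04823     0.1844
  solve Keq expr → x = 0.01244; check Q = 621.8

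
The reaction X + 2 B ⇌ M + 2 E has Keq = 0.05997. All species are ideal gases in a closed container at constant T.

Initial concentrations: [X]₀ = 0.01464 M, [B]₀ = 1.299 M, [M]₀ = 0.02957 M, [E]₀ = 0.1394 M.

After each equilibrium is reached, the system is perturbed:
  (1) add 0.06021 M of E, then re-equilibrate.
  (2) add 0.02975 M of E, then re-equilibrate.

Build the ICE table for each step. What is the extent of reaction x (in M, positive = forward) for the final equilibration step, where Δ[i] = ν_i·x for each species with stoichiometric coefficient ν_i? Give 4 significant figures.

Q₀ = 0.02326 vs Keq = 0.05997 ⇒ Q<K, forward
Step 1:
                  X         B         M         E
  I         0.01464     1.299   0.02957    0.1394
  C       -0.006293  -0.01259  0.006293   0.01259
  E        0.008347     1.286   0.03586     0.152
  solve Keq expr → x = 0.006293; check Q = 0.05997
Then add 0.06021 M of E.
Step 2:
                  X         B         M         E
  I        0.008347     1.286   0.03586    0.2122
  C        0.004512  0.009023 -0.004512 -0.009023
  E         0.01286     1.295   0.03135    0.2032
  solve Keq expr → x = -0.004512; check Q = 0.05997
Then add 0.02975 M of E.
Step 3:
                  X         B         M         E
  I         0.01286     1.295   0.03135    0.2329
  C        0.002181  0.004362 -0.002181 -0.004362
  E         0.01504       1.3   0.02917    0.2286
  solve Keq expr → x = -0.002181; check Q = 0.05997

x = -0.002181 M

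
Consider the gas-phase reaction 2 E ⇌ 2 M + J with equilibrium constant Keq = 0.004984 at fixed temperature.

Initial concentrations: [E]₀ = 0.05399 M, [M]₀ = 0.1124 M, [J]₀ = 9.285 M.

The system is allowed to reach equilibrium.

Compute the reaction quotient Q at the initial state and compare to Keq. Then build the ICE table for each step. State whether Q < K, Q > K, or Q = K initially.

Q₀ = 40.24; Q > K (proceeds reverse)

Q₀ = 40.24 vs Keq = 0.004984 ⇒ Q>K, reverse
Step 1:
                  E         M         J
  init      0.05399    0.1124     9.285
  Δ          0.1086   -0.1086  -0.05431
  eq         0.1626  0.003779     9.231
  solve Keq expr → x = -0.05431; check Q = 0.004984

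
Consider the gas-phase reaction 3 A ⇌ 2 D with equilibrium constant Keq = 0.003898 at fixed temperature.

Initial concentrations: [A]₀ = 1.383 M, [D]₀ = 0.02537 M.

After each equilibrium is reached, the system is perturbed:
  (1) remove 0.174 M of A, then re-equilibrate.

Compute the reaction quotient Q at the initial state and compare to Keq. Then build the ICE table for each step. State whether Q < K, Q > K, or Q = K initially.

Q₀ = 2.4332e-04 vs Keq = 0.003898 ⇒ Q<K, forward
Step 1:
                  A         D
  I           1.383   0.02537
  C        -0.09831   0.06554
  E           1.285   0.09091
  solve Keq expr → x = 0.03277; check Q = 0.003898
Then remove 0.174 M of A.
Step 2:
                  A         D
  I           1.111   0.09091
  C         0.02328  -0.01552
  E           1.134   0.07539
  solve Keq expr → x = -0.00776; check Q = 0.003898

Q₀ = 2.4332e-04; Q < K (proceeds forward)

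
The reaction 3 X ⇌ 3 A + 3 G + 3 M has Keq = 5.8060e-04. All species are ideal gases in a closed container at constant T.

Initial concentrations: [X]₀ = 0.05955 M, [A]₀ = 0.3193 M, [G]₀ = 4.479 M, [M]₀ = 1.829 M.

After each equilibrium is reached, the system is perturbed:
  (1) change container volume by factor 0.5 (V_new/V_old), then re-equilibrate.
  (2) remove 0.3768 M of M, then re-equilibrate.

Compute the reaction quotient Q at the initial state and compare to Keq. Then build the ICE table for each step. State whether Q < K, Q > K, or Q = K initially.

Q₀ = 8.4749e+04 vs Keq = 5.8060e-04 ⇒ Q>K, reverse
Step 1:
                    X           A           G           M
  I           0.05955      0.3193       4.479       1.829
  C            0.3144     -0.3144     -0.3144     -0.3144
  E            0.3739    0.004945       4.165       1.515
  solve Keq expr → x = -0.1048; check Q = 5.8060e-04
Then change container volume by factor 0.5 (V_new/V_old).
Step 2:
                    X           A           G           M
  I            0.7478     0.00989       8.329       3.029
  C          0.007385   -0.007385   -0.007385   -0.007385
  E            0.7552    0.002505       8.322       3.022
  solve Keq expr → x = -0.002462; check Q = 5.8060e-04
Then remove 0.3768 M of M.
Step 3:
                    X           A           G           M
  I            0.7552    0.002505       8.322       2.645
  C       -3.5502e-04  3.5502e-04  3.5502e-04  3.5502e-04
  E            0.7548     0.00286       8.322       2.645
  solve Keq expr → x = 1.1834e-04; check Q = 5.8060e-04

Q₀ = 8.4749e+04; Q > K (proceeds reverse)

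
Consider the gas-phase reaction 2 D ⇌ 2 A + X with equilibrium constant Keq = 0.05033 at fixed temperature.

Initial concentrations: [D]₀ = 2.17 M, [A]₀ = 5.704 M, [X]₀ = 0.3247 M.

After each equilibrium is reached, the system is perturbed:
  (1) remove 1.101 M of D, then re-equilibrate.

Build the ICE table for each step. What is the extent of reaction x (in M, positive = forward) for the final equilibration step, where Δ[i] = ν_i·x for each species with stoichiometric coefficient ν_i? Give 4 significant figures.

x = -0.009428 M

Q₀ = 2.243 vs Keq = 0.05033 ⇒ Q>K, reverse
Step 1:
                   D          A          X
  init          2.17      5.704     0.3247
  Δ           0.6191    -0.6191    -0.3096
  eq           2.789      5.085    0.01514
  solve Keq expr → x = -0.3096; check Q = 0.05033
Then remove 1.101 M of D.
Step 2:
                   D          A          X
  init         1.688      5.085    0.01514
  Δ          0.01886   -0.01886  -0.009428
  eq           1.707      5.066   0.005714
  solve Keq expr → x = -0.009428; check Q = 0.05033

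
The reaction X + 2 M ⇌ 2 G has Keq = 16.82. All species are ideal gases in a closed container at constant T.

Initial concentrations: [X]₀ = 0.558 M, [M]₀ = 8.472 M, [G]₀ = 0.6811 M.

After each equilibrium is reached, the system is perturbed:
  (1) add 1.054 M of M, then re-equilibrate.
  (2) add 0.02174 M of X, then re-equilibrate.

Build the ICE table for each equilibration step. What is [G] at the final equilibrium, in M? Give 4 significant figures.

[G]_eq = 1.835 M

Q₀ = 0.01158 vs Keq = 16.82 ⇒ Q<K, forward
Step 1:
                    X           M           G
  Initial       0.558       8.472      0.6811
  Change      -0.5545      -1.109       1.109
  Equil      0.003514       7.363        1.79
  solve Keq expr → x = 0.5545; check Q = 16.82
Then add 1.054 M of M.
Step 2:
                    X           M           G
  Initial    0.003514       8.417        1.79
  Change  -8.1899e-04   -0.001638    0.001638
  Equil      0.002695       8.415       1.792
  solve Keq expr → x = 8.1899e-04; check Q = 16.82
Then add 0.02174 M of X.
Step 3:
                    X           M           G
  Initial     0.02444       8.415       1.792
  Change     -0.02158    -0.04316     0.04316
  Equil      0.002856       8.372       1.835
  solve Keq expr → x = 0.02158; check Q = 16.82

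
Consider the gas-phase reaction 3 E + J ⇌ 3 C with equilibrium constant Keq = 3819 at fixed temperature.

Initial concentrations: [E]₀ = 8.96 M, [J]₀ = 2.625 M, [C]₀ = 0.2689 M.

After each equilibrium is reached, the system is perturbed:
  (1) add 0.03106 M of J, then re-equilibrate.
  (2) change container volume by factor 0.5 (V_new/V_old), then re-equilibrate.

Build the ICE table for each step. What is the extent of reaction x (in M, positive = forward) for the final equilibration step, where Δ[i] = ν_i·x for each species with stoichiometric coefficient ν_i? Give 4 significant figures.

Q₀ = 1.0297e-05 vs Keq = 3819 ⇒ Q<K, forward
Step 1:
                   E          J          C
  Initial       8.96      2.625     0.2689
  Change      -7.685     -2.562      7.685
  Equil        1.275    0.06349      7.953
  solve Keq expr → x = 2.562; check Q = 3819
Then add 0.03106 M of J.
Step 2:
                   E          J          C
  Initial      1.275    0.09455      7.953
  Change    -0.05911    -0.0197    0.05911
  Equil        1.216    0.07485      8.013
  solve Keq expr → x = 0.0197; check Q = 3819
Then change container volume by factor 0.5 (V_new/V_old).
Step 3:
                   E          J          C
  Initial      2.433     0.1497      16.03
  Change     -0.1638   -0.05459     0.1638
  Equil        2.269    0.09511      16.19
  solve Keq expr → x = 0.05459; check Q = 3819

x = 0.05459 M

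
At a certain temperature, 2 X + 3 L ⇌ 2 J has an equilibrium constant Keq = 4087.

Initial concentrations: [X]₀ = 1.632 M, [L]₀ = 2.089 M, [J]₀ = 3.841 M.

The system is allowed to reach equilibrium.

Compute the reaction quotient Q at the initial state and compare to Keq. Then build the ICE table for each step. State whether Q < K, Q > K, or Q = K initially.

Q₀ = 0.6076; Q < K (proceeds forward)

Q₀ = 0.6076 vs Keq = 4087 ⇒ Q<K, forward
Step 1:
                  X         L         J
  Initial     1.632     2.089     3.841
  Change     -1.184    -1.776     1.184
  Equil      0.4482    0.3133     5.025
  solve Keq expr → x = 0.5919; check Q = 4087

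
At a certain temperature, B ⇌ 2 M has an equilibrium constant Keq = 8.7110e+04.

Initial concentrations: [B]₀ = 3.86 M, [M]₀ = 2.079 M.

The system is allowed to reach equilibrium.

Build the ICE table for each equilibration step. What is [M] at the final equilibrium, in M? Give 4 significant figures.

[M]_eq = 9.797 M

Q₀ = 1.12 vs Keq = 8.7110e+04 ⇒ Q<K, forward
Step 1:
                  B         M
  init         3.86     2.079
  Δ          -3.859     7.718
  eq       0.001102     9.797
  solve Keq expr → x = 3.859; check Q = 8.7110e+04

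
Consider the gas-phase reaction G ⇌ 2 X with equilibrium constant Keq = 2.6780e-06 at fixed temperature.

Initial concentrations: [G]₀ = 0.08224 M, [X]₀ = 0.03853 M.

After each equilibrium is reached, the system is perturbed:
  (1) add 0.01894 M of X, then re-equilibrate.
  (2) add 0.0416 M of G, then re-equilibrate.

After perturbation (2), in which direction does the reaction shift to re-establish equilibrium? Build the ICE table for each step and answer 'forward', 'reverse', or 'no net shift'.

Q₀ = 0.01805 vs Keq = 2.6780e-06 ⇒ Q>K, reverse
Step 1:
                   G          X
  Initial    0.08224    0.03853
  Change       0.019   -0.03801
  Equil       0.1012 5.2070e-04
  solve Keq expr → x = -0.019; check Q = 2.6780e-06
Then add 0.01894 M of X.
Step 2:
                   G          X
  Initial     0.1012    0.01946
  Change    0.009458   -0.01892
  Equil       0.1107 5.4448e-04
  solve Keq expr → x = -0.009458; check Q = 2.6780e-06
Then add 0.0416 M of G.
Step 3:
                   G          X
  Initial     0.1523 5.4448e-04
  Change  -4.7031e-05 9.4063e-05
  Equil       0.1523 6.3855e-04
  solve Keq expr → x = 4.7031e-05; check Q = 2.6780e-06

Direction: forward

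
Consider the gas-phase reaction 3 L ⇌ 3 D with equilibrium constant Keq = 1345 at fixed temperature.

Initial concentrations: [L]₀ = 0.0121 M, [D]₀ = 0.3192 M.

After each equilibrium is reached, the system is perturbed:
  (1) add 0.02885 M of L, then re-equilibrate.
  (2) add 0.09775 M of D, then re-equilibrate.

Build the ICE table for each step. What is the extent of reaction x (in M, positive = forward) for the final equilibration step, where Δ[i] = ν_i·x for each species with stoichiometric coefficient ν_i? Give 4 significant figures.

x = -0.002707 M

Q₀ = 1.8358e+04 vs Keq = 1345 ⇒ Q>K, reverse
Step 1:
                    L           D
  init         0.0121      0.3192
  Δ           0.01542    -0.01542
  eq          0.02752      0.3038
  solve Keq expr → x = -0.00514; check Q = 1345
Then add 0.02885 M of L.
Step 2:
                    L           D
  init        0.05637      0.3038
  Δ          -0.02645     0.02645
  eq          0.02992      0.3302
  solve Keq expr → x = 0.008818; check Q = 1345
Then add 0.09775 M of D.
Step 3:
                    L           D
  init        0.02992       0.428
  Δ           0.00812    -0.00812
  eq          0.03804      0.4199
  solve Keq expr → x = -0.002707; check Q = 1345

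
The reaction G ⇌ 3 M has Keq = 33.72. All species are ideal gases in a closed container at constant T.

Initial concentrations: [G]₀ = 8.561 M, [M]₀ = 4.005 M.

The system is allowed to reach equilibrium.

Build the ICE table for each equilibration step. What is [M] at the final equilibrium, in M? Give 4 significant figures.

[M]_eq = 6.397 M

Q₀ = 7.504 vs Keq = 33.72 ⇒ Q<K, forward
Step 1:
                  G         M
  I           8.561     4.005
  C         -0.7974     2.392
  E           7.764     6.397
  solve Keq expr → x = 0.7974; check Q = 33.72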